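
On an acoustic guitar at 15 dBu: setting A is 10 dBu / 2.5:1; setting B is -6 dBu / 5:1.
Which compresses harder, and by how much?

A: GR = 5 − 5/2.5 = 3 dB.
B: GR = 21 − 21/5 = 16.8 dB.
Difference: 13.8 dB in favour of B.

B, by 13.8 dB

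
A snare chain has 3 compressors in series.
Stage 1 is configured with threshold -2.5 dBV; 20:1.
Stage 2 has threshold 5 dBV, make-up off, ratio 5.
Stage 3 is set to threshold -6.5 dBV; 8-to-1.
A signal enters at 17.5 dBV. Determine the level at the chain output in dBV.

Stage 1: overshoot 20 dB → 20/20 = 1 dB → -1.5 dBV.
Stage 2: -1.5 dBV ≤ 5 dBV, so stage 2 doesn't engage; output -1.5 dBV.
Stage 3: 5 dB above -6.5 dBV, reduced 8:1 to 0.625 dB above → -5.875 dBV.

-5.875 dBV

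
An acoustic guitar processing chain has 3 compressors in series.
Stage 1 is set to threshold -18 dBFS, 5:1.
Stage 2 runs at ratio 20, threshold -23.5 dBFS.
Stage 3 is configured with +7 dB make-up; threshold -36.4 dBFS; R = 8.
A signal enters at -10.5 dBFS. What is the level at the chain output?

-27.74375 dBFS

Stage 1: -10.5 dBFS is 7.5 dB over -18 dBFS; at 5:1 that becomes 1.5 dB over, giving -16.5 dBFS.
Stage 2: -16.5 dBFS is 7 dB over -23.5 dBFS; at 20:1 that becomes 0.35 dB over, giving -23.15 dBFS.
Stage 3: overshoot 13.25 dB → 13.25/8 = 1.65625 dB → -34.74375 dBFS; +7 dB make-up → -27.74375 dBFS.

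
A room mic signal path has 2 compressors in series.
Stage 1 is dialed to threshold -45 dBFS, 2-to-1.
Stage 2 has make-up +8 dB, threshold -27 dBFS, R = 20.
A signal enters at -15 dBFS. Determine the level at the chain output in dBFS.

-22 dBFS

Stage 1: 30 dB above -45 dBFS, reduced 2:1 to 15 dB above → -30 dBFS.
Stage 2: -30 dBFS is at or below the -27 dBFS threshold — no compression; make-up brings it to -22 dBFS.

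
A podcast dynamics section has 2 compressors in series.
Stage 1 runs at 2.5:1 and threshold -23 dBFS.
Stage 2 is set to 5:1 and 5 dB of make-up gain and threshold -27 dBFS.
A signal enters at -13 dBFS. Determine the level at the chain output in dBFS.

Stage 1: 10 dB above -23 dBFS, reduced 2.5:1 to 4 dB above → -19 dBFS.
Stage 2: 8 dB above -27 dBFS, reduced 5:1 to 1.6 dB above → -25.4 dBFS; +5 dB make-up → -20.4 dBFS.

-20.4 dBFS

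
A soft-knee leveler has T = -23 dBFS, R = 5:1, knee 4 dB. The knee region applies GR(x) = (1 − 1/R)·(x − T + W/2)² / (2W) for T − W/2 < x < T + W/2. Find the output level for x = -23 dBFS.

x − T + W/2 = -23 − (-23) + 2 = 2.
GR = (1 − 1/5) × 2² / 8 = 0.8 × 4 / 8 = 0.4 dB.
Output = -23 − 0.4 = -23.4 dBFS.

-23.4 dBFS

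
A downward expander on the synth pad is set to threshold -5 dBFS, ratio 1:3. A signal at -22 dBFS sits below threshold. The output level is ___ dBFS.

-56 dBFS

Below threshold, a 1:3 expander applies gain = (3−1)×(T − x) of attenuation.
(3−1) × 17 = 34 dB, so output = -22 − 34 = -56 dBFS.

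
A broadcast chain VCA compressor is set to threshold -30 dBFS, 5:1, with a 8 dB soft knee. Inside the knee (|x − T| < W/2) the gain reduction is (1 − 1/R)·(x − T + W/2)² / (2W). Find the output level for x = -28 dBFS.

x − T + W/2 = -28 − (-30) + 4 = 6.
GR = (1 − 1/5) × 6² / 16 = 0.8 × 36 / 16 = 1.8 dB.
Output = -28 − 1.8 = -29.8 dBFS.

-29.8 dBFS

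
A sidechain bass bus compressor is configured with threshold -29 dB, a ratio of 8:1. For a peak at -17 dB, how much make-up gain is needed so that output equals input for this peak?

10.5 dB

The peak compresses to -29 + 12/8 = -27.5 dB.
To reach -17 dB requires -17 − (-27.5) = 10.5 dB of make-up.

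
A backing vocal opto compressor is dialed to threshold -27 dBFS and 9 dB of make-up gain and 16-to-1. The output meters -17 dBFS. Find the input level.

Remove make-up: -17 − 9 = -26 dBFS.
The compressed level sits -26 − (-27) = 1 dB over threshold.
Before 16:1 compression the overshoot was 1 × 16 = 16 dB, so input = -27 + 16 = -11 dBFS.

-11 dBFS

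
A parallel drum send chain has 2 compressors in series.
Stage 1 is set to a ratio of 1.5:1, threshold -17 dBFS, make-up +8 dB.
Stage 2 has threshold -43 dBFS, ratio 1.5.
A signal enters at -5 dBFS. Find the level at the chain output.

Stage 1: 12 dB above -17 dBFS, reduced 1.5:1 to 8 dB above → -9 dBFS; +8 dB make-up → -1 dBFS.
Stage 2: 42 dB above -43 dBFS, reduced 1.5:1 to 28 dB above → -15 dBFS.

-15 dBFS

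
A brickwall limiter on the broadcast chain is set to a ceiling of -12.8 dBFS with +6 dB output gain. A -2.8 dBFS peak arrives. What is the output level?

-6.8 dBFS

The limiter clamps the peak to its -12.8 dBFS ceiling.
Output gain then adds 6 dB: -12.8 + 6 = -6.8 dBFS.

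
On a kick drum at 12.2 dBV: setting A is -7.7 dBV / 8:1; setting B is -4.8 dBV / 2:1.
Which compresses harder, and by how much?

A: 19.9 dB over, compressed to 2.4875 dB over, so 17.4125 dB of GR.
B: 17 dB over, compressed to 8.5 dB over, so 8.5 dB of GR.
Difference: 8.9125 dB in favour of A.

A, by 8.9125 dB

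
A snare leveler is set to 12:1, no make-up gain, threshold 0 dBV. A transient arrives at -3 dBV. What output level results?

-3 dBV

-3 dBV is 3 dB below the 0 dBV threshold, so no gain reduction is applied.
Output = input = -3 dBV.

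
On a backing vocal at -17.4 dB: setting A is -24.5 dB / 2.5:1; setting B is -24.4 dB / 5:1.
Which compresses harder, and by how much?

A: overshoot 7.1 dB → output overshoot 2.84 dB → GR 4.26 dB.
B: overshoot 7 dB → output overshoot 1.4 dB → GR 5.6 dB.
B applies 1.34 dB more gain reduction.

B, by 1.34 dB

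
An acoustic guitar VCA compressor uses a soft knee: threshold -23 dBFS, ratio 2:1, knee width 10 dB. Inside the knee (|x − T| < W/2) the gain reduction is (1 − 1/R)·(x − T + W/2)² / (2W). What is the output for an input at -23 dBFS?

x − T + W/2 = -23 − (-23) + 5 = 5.
GR = (1 − 1/2) × 5² / 20 = 0.5 × 25 / 20 = 0.625 dB.
Output = -23 − 0.625 = -23.625 dBFS.

-23.625 dBFS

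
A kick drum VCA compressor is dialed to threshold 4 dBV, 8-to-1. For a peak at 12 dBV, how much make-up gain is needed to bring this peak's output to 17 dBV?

12 dB

Without make-up, output = threshold + overshoot/8 = 4 + 1 = 5 dBV.
Gap to target: 12 dB.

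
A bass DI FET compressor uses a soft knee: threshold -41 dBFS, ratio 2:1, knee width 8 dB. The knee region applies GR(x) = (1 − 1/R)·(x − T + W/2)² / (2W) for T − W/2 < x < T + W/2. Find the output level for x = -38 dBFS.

-39.53125 dBFS

x − T + W/2 = -38 − (-41) + 4 = 7.
GR = (1 − 1/2) × 7² / 16 = 0.5 × 49 / 16 = 1.53125 dB.
Output = -38 − 1.53125 = -39.53125 dBFS.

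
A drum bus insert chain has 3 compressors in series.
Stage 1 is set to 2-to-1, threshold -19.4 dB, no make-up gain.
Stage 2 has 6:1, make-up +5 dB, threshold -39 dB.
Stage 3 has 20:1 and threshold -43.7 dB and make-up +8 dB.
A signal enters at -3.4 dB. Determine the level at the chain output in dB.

Stage 1: -3.4 dB is 16 dB over -19.4 dB; at 2:1 that becomes 8 dB over, giving -11.4 dB.
Stage 2: overshoot 27.6 dB → 27.6/6 = 4.6 dB → -34.4 dB; +5 dB make-up → -29.4 dB.
Stage 3: overshoot 14.3 dB → 14.3/20 = 0.715 dB → -42.985 dB; +8 dB make-up → -34.985 dB.

-34.985 dB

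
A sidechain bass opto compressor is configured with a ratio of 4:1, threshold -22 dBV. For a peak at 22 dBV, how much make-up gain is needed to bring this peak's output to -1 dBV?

10 dB

The peak compresses to -22 + 44/4 = -11 dBV.
To reach -1 dBV requires -1 − (-11) = 10 dB of make-up.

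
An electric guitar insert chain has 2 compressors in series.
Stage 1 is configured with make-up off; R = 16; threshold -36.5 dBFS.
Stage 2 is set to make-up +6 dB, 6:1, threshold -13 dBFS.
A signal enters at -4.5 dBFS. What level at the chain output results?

Stage 1: overshoot 32 dB → 32/16 = 2 dB → -34.5 dBFS.
Stage 2: -34.5 dBFS is at or below the -13 dBFS threshold — no compression; make-up brings it to -28.5 dBFS.

-28.5 dBFS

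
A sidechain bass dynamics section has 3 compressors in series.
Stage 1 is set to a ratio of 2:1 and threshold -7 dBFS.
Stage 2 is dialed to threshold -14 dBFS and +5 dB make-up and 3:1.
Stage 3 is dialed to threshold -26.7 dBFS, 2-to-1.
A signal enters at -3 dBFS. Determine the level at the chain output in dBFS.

Stage 1: 4 dB above -7 dBFS, reduced 2:1 to 2 dB above → -5 dBFS.
Stage 2: -5 dBFS is 9 dB over -14 dBFS; at 3:1 that becomes 3 dB over, giving -11 dBFS; +5 dB make-up → -6 dBFS.
Stage 3: -6 dBFS is 20.7 dB over -26.7 dBFS; at 2:1 that becomes 10.35 dB over, giving -16.35 dBFS.

-16.35 dBFS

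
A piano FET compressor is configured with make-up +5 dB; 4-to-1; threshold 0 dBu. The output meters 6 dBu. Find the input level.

Stripping the +5 dB make-up gives 1 dBu at the gain stage.
The compressed level sits 1 − 0 = 1 dB over threshold.
Undo the ratio: input overshoot = 1 × 4 = 4 dB, giving input = 4 dBu.

4 dBu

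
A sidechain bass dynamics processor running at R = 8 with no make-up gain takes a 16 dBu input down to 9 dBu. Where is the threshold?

Let T be the threshold. Output overshoot = (input overshoot)/R, so 9 − T = (16 − T)/8.
8·(9 − T) = 16 − T → 7·T = 72 − 16 = 56.
T = 56/7 = 8 dBu.

8 dBu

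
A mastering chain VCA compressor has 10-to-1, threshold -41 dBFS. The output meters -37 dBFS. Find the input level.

-1 dBFS

Post-compression overshoot = -37 − (-41) = 4 dB.
Undo the ratio: input overshoot = 4 × 10 = 40 dB, giving input = -1 dBFS.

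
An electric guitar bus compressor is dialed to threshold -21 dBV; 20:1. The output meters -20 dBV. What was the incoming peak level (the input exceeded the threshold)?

The compressed level sits -20 − (-21) = 1 dB over threshold.
Undo the ratio: input overshoot = 1 × 20 = 20 dB, giving input = -1 dBV.

-1 dBV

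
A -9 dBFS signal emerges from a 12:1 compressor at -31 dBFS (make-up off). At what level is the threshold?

Gain reduction = -9 − (-31) = 22 dB; output overshoot = GR / (R − 1) = 22 / 11 = 2 dB.
Threshold = output − output overshoot = -31 − 2 = -33 dBFS.

-33 dBFS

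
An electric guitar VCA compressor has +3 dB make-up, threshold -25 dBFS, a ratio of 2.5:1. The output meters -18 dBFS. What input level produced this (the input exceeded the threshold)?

-15 dBFS

Stripping the +3 dB make-up gives -21 dBFS at the gain stage.
The compressed level sits -21 − (-25) = 4 dB over threshold.
Undo the ratio: input overshoot = 4 × 2.5 = 10 dB, giving input = -15 dBFS.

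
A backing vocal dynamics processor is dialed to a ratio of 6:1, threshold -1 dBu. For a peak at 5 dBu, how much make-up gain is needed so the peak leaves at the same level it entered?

5 dB

The peak compresses to -1 + 6/6 = 0 dBu.
To reach 5 dBu requires 5 − 0 = 5 dB of make-up.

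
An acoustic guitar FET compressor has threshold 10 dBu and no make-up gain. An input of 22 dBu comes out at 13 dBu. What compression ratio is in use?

4:1

Input overshoot = 22 − 10 = 12 dB; output overshoot = 13 − 10 = 3 dB.
Ratio = 12 / 3 = 4.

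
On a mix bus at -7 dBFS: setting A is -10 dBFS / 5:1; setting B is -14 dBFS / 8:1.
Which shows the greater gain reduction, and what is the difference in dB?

B, by 3.725 dB

A: 3 dB over, compressed to 0.6 dB over, so 2.4 dB of GR.
B: 7 dB over, compressed to 0.875 dB over, so 6.125 dB of GR.
B reduces 3.725 dB more.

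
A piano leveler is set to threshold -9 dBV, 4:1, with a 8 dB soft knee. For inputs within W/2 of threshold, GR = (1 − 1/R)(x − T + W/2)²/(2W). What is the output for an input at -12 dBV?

-12.046875 dBV

x − T + W/2 = -12 − (-9) + 4 = 1.
GR = (1 − 1/4) × 1² / 16 = 0.75 × 1 / 16 = 0.046875 dB.
Output = -12 − 0.046875 = -12.046875 dBV.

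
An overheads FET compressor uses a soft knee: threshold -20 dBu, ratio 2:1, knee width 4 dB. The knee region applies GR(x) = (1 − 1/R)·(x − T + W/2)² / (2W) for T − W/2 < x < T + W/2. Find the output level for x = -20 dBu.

x − T + W/2 = -20 − (-20) + 2 = 2.
GR = (1 − 1/2) × 2² / 8 = 0.5 × 4 / 8 = 0.25 dB.
Output = -20 − 0.25 = -20.25 dBu.

-20.25 dBu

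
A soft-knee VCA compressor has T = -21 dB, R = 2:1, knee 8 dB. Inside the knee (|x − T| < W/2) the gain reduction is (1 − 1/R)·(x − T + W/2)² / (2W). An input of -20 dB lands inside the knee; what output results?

-20.78125 dB

x − T + W/2 = -20 − (-21) + 4 = 5.
GR = (1 − 1/2) × 5² / 16 = 0.5 × 25 / 16 = 0.78125 dB.
Output = -20 − 0.78125 = -20.78125 dB.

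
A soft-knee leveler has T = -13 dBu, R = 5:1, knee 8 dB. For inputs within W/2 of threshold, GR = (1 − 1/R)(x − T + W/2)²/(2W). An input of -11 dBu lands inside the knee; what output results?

x − T + W/2 = -11 − (-13) + 4 = 6.
GR = (1 − 1/5) × 6² / 16 = 0.8 × 36 / 16 = 1.8 dB.
Output = -11 − 1.8 = -12.8 dBu.

-12.8 dBu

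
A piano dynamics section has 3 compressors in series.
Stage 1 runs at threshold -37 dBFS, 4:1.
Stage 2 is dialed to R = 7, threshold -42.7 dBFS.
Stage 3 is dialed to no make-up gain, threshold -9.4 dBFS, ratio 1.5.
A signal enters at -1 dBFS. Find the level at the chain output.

-40.6 dBFS

Stage 1: -1 dBFS is 36 dB over -37 dBFS; at 4:1 that becomes 9 dB over, giving -28 dBFS.
Stage 2: -28 dBFS is 14.7 dB over -42.7 dBFS; at 7:1 that becomes 2.1 dB over, giving -40.6 dBFS.
Stage 3: -40.6 dBFS is at or below the -9.4 dBFS threshold — no compression; output -40.6 dBFS.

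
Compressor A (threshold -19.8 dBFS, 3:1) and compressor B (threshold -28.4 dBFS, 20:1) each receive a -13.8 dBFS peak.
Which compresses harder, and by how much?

B, by 9.87 dB

A: 6 dB over, compressed to 2 dB over, so 4 dB of GR.
B: 14.6 dB over, compressed to 0.73 dB over, so 13.87 dB of GR.
Difference: 9.87 dB in favour of B.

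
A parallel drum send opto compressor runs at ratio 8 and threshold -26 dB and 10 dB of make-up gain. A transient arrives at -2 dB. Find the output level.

-13 dB

-2 dB sits 24 dB over threshold.
The 24 dB excess becomes 3 dB after 8:1 reduction.
Output = -26 + 3 = -23 dB; make-up adds 10 dB, giving -13 dB.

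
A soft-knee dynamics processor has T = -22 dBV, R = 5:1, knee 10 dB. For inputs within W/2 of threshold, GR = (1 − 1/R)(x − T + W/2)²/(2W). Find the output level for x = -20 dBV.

-21.96 dBV

x − T + W/2 = -20 − (-22) + 5 = 7.
GR = (1 − 1/5) × 7² / 20 = 0.8 × 49 / 20 = 1.96 dB.
Output = -20 − 1.96 = -21.96 dBV.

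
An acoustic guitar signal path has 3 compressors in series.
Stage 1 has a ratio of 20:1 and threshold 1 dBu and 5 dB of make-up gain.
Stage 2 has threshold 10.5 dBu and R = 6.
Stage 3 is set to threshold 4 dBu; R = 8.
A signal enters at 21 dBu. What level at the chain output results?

Stage 1: overshoot 20 dB → 20/20 = 1 dB → 2 dBu; +5 dB make-up → 7 dBu.
Stage 2: below threshold (7 ≤ 10.5); passes unchanged; output 7 dBu.
Stage 3: 7 dBu is 3 dB over 4 dBu; at 8:1 that becomes 0.375 dB over, giving 4.375 dBu.

4.375 dBu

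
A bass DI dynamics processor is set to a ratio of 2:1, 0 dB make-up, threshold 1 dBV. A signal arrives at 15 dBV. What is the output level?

15 dBV sits 14 dB over threshold.
The 14 dB excess becomes 7 dB after 2:1 reduction.
That puts the output at 8 dBV.

8 dBV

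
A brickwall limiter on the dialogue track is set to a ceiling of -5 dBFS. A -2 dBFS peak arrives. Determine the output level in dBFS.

-5 dBFS

The limiter clamps the peak to its -5 dBFS ceiling.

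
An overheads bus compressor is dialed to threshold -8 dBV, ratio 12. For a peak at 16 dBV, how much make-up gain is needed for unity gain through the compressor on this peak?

22 dB

Overshoot 24 dB → 24/12 = 2 dB after compression, so the compressed level is -8 + 2 = -6 dBV.
Make-up = target − compressed = 16 − (-6) = 22 dB.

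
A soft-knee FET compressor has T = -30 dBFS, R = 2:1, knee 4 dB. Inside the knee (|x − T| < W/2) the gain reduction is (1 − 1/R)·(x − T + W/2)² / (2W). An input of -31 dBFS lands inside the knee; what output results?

x − T + W/2 = -31 − (-30) + 2 = 1.
GR = (1 − 1/2) × 1² / 8 = 0.5 × 1 / 8 = 0.0625 dB.
Output = -31 − 0.0625 = -31.0625 dBFS.

-31.0625 dBFS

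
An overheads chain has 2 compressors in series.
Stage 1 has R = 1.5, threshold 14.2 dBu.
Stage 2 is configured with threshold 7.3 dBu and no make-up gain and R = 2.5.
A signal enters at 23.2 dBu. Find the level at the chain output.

Stage 1: 9 dB above 14.2 dBu, reduced 1.5:1 to 6 dB above → 20.2 dBu.
Stage 2: overshoot 12.9 dB → 12.9/2.5 = 5.16 dB → 12.46 dBu.

12.46 dBu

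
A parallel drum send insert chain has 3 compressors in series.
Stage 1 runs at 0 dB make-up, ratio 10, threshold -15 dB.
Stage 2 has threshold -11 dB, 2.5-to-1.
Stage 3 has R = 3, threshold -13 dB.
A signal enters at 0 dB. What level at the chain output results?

Stage 1: overshoot 15 dB → 15/10 = 1.5 dB → -13.5 dB.
Stage 2: below threshold (-13.5 ≤ -11); passes unchanged; output -13.5 dB.
Stage 3: -13.5 dB ≤ -13 dB, so stage 3 doesn't engage; output -13.5 dB.

-13.5 dB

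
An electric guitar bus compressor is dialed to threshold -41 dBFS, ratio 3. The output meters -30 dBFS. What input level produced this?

The compressed level sits -30 − (-41) = 11 dB over threshold.
Undo the ratio: input overshoot = 11 × 3 = 33 dB, giving input = -8 dBFS.

-8 dBFS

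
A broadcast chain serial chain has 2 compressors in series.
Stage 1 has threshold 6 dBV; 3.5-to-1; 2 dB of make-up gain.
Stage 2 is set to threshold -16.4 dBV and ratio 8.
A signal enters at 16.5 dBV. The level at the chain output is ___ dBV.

-12.975 dBV

Stage 1: overshoot 10.5 dB → 10.5/3.5 = 3 dB → 9 dBV; +2 dB make-up → 11 dBV.
Stage 2: 27.4 dB above -16.4 dBV, reduced 8:1 to 3.425 dB above → -12.975 dBV.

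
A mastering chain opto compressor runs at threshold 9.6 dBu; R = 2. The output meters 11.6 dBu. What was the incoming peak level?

13.6 dBu

Post-compression overshoot = 11.6 − 9.6 = 2 dB.
Before 2:1 compression the overshoot was 2 × 2 = 4 dB, so input = 9.6 + 4 = 13.6 dBu.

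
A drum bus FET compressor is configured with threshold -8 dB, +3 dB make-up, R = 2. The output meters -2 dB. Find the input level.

Stripping the +3 dB make-up gives -5 dB at the gain stage.
That's 3 dB above the -8 dB threshold.
Undo the ratio: input overshoot = 3 × 2 = 6 dB, giving input = -2 dB.

-2 dB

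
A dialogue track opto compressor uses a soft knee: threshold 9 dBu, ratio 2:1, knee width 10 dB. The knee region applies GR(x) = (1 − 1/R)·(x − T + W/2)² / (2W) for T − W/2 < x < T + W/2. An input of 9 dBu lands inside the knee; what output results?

8.375 dBu

x − T + W/2 = 9 − 9 + 5 = 5.
GR = (1 − 1/2) × 5² / 20 = 0.5 × 25 / 20 = 0.625 dB.
Output = 9 − 0.625 = 8.375 dBu.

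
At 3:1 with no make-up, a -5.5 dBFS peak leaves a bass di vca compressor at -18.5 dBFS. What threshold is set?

-25 dBFS

Let T be the threshold. Output overshoot = (input overshoot)/R, so -18.5 − T = (-5.5 − T)/3.
3·(-18.5 − T) = -5.5 − T → 2·T = -55.5 − (-5.5) = -50.
T = -50/2 = -25 dBFS.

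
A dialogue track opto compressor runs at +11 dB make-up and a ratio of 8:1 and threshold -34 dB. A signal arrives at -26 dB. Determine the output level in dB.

-22 dB

Overshoot: -26 − (-34) = 8 dB.
The 8 dB excess becomes 1 dB after 8:1 reduction.
So the level is -34 + 1 = -33 dB; make-up adds 11 dB, giving -22 dB.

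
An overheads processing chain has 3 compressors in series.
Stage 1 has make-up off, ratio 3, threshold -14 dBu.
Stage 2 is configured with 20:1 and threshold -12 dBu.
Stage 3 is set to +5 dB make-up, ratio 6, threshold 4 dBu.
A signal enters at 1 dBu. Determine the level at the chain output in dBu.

-6.85 dBu

Stage 1: 15 dB above -14 dBu, reduced 3:1 to 5 dB above → -9 dBu.
Stage 2: overshoot 3 dB → 3/20 = 0.15 dB → -11.85 dBu.
Stage 3: -11.85 dBu ≤ 4 dBu, so stage 3 doesn't engage; make-up brings it to -6.85 dBu.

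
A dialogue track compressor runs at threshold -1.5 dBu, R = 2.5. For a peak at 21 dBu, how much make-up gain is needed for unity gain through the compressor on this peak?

Without make-up, output = threshold + overshoot/2.5 = -1.5 + 9 = 7.5 dBu.
Gap to target: 13.5 dB.

13.5 dB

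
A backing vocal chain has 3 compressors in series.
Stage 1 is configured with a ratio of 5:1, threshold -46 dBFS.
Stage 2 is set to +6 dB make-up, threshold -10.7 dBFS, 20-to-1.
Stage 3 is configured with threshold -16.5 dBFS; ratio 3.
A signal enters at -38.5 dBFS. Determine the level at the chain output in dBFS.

Stage 1: overshoot 7.5 dB → 7.5/5 = 1.5 dB → -44.5 dBFS.
Stage 2: -44.5 dBFS ≤ -10.7 dBFS, so stage 2 doesn't engage; make-up brings it to -38.5 dBFS.
Stage 3: -38.5 dBFS is at or below the -16.5 dBFS threshold — no compression; output -38.5 dBFS.

-38.5 dBFS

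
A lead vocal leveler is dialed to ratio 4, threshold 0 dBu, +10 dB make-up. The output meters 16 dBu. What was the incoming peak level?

Before make-up, the level was 16 − 10 = 6 dBu.
That's 6 dB above the 0 dBu threshold.
Before 4:1 compression the overshoot was 6 × 4 = 24 dB, so input = 0 + 24 = 24 dBu.

24 dBu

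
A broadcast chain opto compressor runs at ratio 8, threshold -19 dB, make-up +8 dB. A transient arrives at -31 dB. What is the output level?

-23 dB

-31 dB is 12 dB below the -19 dB threshold, so no gain reduction is applied.
Make-up gain adds 8 dB: -31 + 8 = -23 dB.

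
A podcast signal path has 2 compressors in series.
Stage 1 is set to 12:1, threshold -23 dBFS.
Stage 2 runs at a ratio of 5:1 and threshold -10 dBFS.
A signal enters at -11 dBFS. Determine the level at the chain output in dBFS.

-22 dBFS

Stage 1: overshoot 12 dB → 12/12 = 1 dB → -22 dBFS.
Stage 2: below threshold (-22 ≤ -10); passes unchanged; output -22 dBFS.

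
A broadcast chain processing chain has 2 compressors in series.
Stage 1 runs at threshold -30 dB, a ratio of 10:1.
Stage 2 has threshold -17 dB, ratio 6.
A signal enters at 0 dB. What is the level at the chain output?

-27 dB

Stage 1: 0 dB is 30 dB over -30 dB; at 10:1 that becomes 3 dB over, giving -27 dB.
Stage 2: below threshold (-27 ≤ -17); passes unchanged; output -27 dB.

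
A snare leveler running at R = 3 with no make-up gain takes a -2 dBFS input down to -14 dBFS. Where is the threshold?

Input is 18 dB above T (since output overshoot × R = input overshoot: (-14 − T)·3 = -2 − T gives T = -20 dBFS).
Check: -20 + (-2 − (-20))/3 = -20 + 6 = -14 dBFS. ✓

-20 dBFS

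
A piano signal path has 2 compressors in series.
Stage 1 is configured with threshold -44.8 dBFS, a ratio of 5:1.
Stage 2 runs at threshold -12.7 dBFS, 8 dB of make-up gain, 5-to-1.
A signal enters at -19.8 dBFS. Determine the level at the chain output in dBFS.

Stage 1: -19.8 dBFS is 25 dB over -44.8 dBFS; at 5:1 that becomes 5 dB over, giving -39.8 dBFS.
Stage 2: -39.8 dBFS is at or below the -12.7 dBFS threshold — no compression; make-up brings it to -31.8 dBFS.

-31.8 dBFS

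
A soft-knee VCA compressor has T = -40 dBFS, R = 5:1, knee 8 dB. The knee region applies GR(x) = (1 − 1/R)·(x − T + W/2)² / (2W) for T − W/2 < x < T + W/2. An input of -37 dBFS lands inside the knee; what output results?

x − T + W/2 = -37 − (-40) + 4 = 7.
GR = (1 − 1/5) × 7² / 16 = 0.8 × 49 / 16 = 2.45 dB.
Output = -37 − 2.45 = -39.45 dBFS.

-39.45 dBFS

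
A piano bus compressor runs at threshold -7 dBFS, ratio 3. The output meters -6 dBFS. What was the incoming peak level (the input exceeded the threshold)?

That's 1 dB above the -7 dBFS threshold.
Undo the ratio: input overshoot = 1 × 3 = 3 dB, giving input = -4 dBFS.

-4 dBFS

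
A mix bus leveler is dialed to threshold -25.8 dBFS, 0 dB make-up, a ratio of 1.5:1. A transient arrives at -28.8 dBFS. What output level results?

-28.8 dBFS

-28.8 dBFS is 3 dB below the -25.8 dBFS threshold, so no gain reduction is applied.
Output = input = -28.8 dBFS.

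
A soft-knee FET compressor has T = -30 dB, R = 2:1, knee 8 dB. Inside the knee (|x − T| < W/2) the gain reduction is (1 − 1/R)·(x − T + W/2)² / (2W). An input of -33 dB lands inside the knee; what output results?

-33.03125 dB

x − T + W/2 = -33 − (-30) + 4 = 1.
GR = (1 − 1/2) × 1² / 16 = 0.5 × 1 / 16 = 0.03125 dB.
Output = -33 − 0.03125 = -33.03125 dB.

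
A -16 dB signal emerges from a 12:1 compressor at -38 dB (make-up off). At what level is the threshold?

-40 dB

Gain reduction = -16 − (-38) = 22 dB; output overshoot = GR / (R − 1) = 22 / 11 = 2 dB.
Threshold = output − output overshoot = -38 − 2 = -40 dB.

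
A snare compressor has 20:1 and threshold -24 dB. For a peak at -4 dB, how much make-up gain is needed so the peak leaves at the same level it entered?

19 dB

The peak compresses to -24 + 20/20 = -23 dB.
To reach -4 dB requires -4 − (-23) = 19 dB of make-up.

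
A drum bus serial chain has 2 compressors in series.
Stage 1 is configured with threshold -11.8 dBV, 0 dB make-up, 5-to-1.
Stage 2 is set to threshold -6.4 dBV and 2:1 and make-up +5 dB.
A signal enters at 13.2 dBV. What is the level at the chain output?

Stage 1: 13.2 dBV is 25 dB over -11.8 dBV; at 5:1 that becomes 5 dB over, giving -6.8 dBV.
Stage 2: -6.8 dBV is at or below the -6.4 dBV threshold — no compression; make-up brings it to -1.8 dBV.

-1.8 dBV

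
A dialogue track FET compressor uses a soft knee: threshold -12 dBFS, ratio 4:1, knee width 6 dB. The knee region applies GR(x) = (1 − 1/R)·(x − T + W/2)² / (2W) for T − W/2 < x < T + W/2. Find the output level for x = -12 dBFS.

-12.5625 dBFS

x − T + W/2 = -12 − (-12) + 3 = 3.
GR = (1 − 1/4) × 3² / 12 = 0.75 × 9 / 12 = 0.5625 dB.
Output = -12 − 0.5625 = -12.5625 dBFS.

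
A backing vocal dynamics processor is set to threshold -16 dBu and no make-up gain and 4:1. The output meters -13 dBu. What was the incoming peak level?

-4 dBu

The compressed level sits -13 − (-16) = 3 dB over threshold.
Before 4:1 compression the overshoot was 3 × 4 = 12 dB, so input = -16 + 12 = -4 dBu.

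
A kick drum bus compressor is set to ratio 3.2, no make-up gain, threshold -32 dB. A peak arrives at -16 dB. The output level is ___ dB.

Overshoot: -16 − (-32) = 16 dB.
The 16 dB excess becomes 5 dB after 3.2:1 reduction.
That puts the output at -27 dB.

-27 dB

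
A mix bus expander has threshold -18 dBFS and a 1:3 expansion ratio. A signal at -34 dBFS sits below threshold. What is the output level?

The input is 16 dB below the -18 dBFS threshold.
A 1:3 expander multiplies undershoot by 3: 16 × 3 = 48 dB below threshold.
Output = -18 − 48 = -66 dBFS.

-66 dBFS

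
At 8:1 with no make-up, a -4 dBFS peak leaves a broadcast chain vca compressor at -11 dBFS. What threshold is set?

Let T be the threshold. Output overshoot = (input overshoot)/R, so -11 − T = (-4 − T)/8.
8·(-11 − T) = -4 − T → 7·T = -88 − (-4) = -84.
T = -84/7 = -12 dBFS.

-12 dBFS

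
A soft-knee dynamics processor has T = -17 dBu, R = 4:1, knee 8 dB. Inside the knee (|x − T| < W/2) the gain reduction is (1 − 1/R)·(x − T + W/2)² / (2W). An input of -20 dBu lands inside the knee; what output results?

x − T + W/2 = -20 − (-17) + 4 = 1.
GR = (1 − 1/4) × 1² / 16 = 0.75 × 1 / 16 = 0.046875 dB.
Output = -20 − 0.046875 = -20.046875 dBu.

-20.046875 dBu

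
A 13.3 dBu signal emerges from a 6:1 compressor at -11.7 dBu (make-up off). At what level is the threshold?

-16.7 dBu

Gain reduction = 13.3 − (-11.7) = 25 dB; output overshoot = GR / (R − 1) = 25 / 5 = 5 dB.
Threshold = output − output overshoot = -11.7 − 5 = -16.7 dBu.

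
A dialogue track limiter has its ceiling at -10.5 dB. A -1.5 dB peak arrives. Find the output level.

-10.5 dB

A brickwall limiter is an ∞:1 compressor: any input above the ceiling is clamped to -10.5 dB.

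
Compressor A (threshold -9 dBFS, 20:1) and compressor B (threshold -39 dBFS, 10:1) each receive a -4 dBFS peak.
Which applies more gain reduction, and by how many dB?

A: GR = 5 − 5/20 = 4.75 dB.
B: GR = 35 − 35/10 = 31.5 dB.
Difference: 26.75 dB in favour of B.

B, by 26.75 dB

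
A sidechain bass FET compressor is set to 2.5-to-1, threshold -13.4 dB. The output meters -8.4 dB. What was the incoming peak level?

Post-compression overshoot = -8.4 − (-13.4) = 5 dB.
Before 2.5:1 compression the overshoot was 5 × 2.5 = 12.5 dB, so input = -13.4 + 12.5 = -0.9 dB.

-0.9 dB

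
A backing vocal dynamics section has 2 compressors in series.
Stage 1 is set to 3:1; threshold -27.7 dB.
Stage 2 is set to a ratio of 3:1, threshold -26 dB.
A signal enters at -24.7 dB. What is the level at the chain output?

-26.7 dB

Stage 1: -24.7 dB is 3 dB over -27.7 dB; at 3:1 that becomes 1 dB over, giving -26.7 dB.
Stage 2: -26.7 dB is at or below the -26 dB threshold — no compression; output -26.7 dB.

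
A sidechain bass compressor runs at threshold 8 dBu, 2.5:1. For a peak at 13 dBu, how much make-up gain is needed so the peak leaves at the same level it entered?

Without make-up, output = threshold + overshoot/2.5 = 8 + 2 = 10 dBu.
Gap to target: 3 dB.

3 dB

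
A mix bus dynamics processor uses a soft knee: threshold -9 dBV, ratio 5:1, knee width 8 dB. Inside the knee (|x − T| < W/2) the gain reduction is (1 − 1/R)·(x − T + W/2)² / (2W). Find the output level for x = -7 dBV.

-8.8 dBV

x − T + W/2 = -7 − (-9) + 4 = 6.
GR = (1 − 1/5) × 6² / 16 = 0.8 × 36 / 16 = 1.8 dB.
Output = -7 − 1.8 = -8.8 dBV.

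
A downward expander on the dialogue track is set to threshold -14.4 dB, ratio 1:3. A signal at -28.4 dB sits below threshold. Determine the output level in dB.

-56.4 dB

Below threshold, a 1:3 expander applies gain = (3−1)×(T − x) of attenuation.
(3−1) × 14 = 28 dB, so output = -28.4 − 28 = -56.4 dB.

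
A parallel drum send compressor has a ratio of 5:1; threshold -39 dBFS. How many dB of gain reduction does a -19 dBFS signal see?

Overshoot = -19 − (-39) = 20 dB.
After 5:1 compression the overshoot becomes 20/5 = 4 dB.
So the signal is attenuated by 20 − 4 = 16 dB.

16 dB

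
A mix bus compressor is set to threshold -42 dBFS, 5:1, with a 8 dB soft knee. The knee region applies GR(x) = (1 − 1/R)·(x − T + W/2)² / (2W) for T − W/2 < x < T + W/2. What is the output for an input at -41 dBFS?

x − T + W/2 = -41 − (-42) + 4 = 5.
GR = (1 − 1/5) × 5² / 16 = 0.8 × 25 / 16 = 1.25 dB.
Output = -41 − 1.25 = -42.25 dBFS.

-42.25 dBFS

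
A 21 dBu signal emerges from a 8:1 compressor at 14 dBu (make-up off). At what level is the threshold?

Input is 8 dB above T (since output overshoot × R = input overshoot: (14 − T)·8 = 21 − T gives T = 13 dBu).
Check: 13 + (21 − 13)/8 = 13 + 1 = 14 dBu. ✓

13 dBu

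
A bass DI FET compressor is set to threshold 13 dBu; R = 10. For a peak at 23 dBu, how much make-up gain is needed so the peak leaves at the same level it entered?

The peak compresses to 13 + 10/10 = 14 dBu.
To reach 23 dBu requires 23 − 14 = 9 dB of make-up.

9 dB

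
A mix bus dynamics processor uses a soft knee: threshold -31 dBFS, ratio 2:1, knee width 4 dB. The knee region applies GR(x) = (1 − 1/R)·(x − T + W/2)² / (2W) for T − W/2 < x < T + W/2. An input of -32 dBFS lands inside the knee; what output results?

-32.0625 dBFS

x − T + W/2 = -32 − (-31) + 2 = 1.
GR = (1 − 1/2) × 1² / 8 = 0.5 × 1 / 8 = 0.0625 dB.
Output = -32 − 0.0625 = -32.0625 dBFS.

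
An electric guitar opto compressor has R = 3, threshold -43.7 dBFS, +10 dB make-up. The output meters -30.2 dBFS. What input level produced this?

Remove make-up: -30.2 − 10 = -40.2 dBFS.
The compressed level sits -40.2 − (-43.7) = 3.5 dB over threshold.
Before 3:1 compression the overshoot was 3.5 × 3 = 10.5 dB, so input = -43.7 + 10.5 = -33.2 dBFS.

-33.2 dBFS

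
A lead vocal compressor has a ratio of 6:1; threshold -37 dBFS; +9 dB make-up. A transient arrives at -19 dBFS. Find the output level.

Overshoot: -19 − (-37) = 18 dB.
6:1 compression reduces that to 18/6 = 3 dB over.
That puts the output at -34 dBFS; make-up adds 9 dB, giving -25 dBFS.

-25 dBFS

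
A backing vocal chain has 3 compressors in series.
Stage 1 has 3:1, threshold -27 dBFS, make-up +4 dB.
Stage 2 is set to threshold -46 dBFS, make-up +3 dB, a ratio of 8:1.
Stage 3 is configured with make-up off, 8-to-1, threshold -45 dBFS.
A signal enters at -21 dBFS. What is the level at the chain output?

-44.359375 dBFS

Stage 1: 6 dB above -27 dBFS, reduced 3:1 to 2 dB above → -25 dBFS; +4 dB make-up → -21 dBFS.
Stage 2: overshoot 25 dB → 25/8 = 3.125 dB → -42.875 dBFS; +3 dB make-up → -39.875 dBFS.
Stage 3: overshoot 5.125 dB → 5.125/8 = 0.640625 dB → -44.359375 dBFS.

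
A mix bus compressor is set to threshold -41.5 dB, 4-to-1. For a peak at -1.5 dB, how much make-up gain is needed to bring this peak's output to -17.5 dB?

14 dB

Without make-up, output = threshold + overshoot/4 = -41.5 + 10 = -31.5 dB.
Gap to target: 14 dB.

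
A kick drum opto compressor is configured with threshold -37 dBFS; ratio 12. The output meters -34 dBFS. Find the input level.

The compressed level sits -34 − (-37) = 3 dB over threshold.
Input overshoot = R × output overshoot = 36 dB → input = -37 + 36 = -1 dBFS.

-1 dBFS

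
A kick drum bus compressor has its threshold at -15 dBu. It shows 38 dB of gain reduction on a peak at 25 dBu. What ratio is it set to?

20:1

Input overshoot = 25 − (-15) = 40 dB.
Output overshoot = 40 − 38 = 2 dB.
Ratio = input overshoot / output overshoot = 40 / 2 = 20.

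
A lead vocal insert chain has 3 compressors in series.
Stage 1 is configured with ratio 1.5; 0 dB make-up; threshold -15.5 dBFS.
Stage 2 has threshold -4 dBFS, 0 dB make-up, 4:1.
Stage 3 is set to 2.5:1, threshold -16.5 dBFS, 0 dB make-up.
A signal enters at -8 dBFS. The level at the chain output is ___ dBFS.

-14.1 dBFS

Stage 1: 7.5 dB above -15.5 dBFS, reduced 1.5:1 to 5 dB above → -10.5 dBFS.
Stage 2: -10.5 dBFS ≤ -4 dBFS, so stage 2 doesn't engage; output -10.5 dBFS.
Stage 3: 6 dB above -16.5 dBFS, reduced 2.5:1 to 2.4 dB above → -14.1 dBFS.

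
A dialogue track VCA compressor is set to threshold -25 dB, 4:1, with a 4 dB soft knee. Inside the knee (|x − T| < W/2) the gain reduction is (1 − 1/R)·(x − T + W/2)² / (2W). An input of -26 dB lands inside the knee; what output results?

x − T + W/2 = -26 − (-25) + 2 = 1.
GR = (1 − 1/4) × 1² / 8 = 0.75 × 1 / 8 = 0.09375 dB.
Output = -26 − 0.09375 = -26.09375 dB.

-26.09375 dB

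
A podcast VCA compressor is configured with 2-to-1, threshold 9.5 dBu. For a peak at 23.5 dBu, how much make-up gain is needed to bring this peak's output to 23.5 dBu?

Without make-up, output = threshold + overshoot/2 = 9.5 + 7 = 16.5 dBu.
Gap to target: 7 dB.

7 dB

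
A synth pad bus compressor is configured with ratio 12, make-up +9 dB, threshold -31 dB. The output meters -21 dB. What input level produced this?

Stripping the +9 dB make-up gives -30 dB at the gain stage.
The compressed level sits -30 − (-31) = 1 dB over threshold.
Before 12:1 compression the overshoot was 1 × 12 = 12 dB, so input = -31 + 12 = -19 dB.

-19 dB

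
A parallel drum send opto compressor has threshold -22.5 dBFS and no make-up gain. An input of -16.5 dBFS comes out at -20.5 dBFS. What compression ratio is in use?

3:1

Input overshoot = -16.5 − (-22.5) = 6 dB; output overshoot = -20.5 − (-22.5) = 2 dB.
Ratio = 6 / 2 = 3.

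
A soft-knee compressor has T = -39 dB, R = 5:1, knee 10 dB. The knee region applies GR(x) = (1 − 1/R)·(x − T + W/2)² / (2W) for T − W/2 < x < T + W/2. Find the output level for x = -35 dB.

x − T + W/2 = -35 − (-39) + 5 = 9.
GR = (1 − 1/5) × 9² / 20 = 0.8 × 81 / 20 = 3.24 dB.
Output = -35 − 3.24 = -38.24 dB.

-38.24 dB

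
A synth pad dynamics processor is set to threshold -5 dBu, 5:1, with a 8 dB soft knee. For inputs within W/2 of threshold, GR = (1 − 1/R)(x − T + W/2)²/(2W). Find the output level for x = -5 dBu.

-5.8 dBu

x − T + W/2 = -5 − (-5) + 4 = 4.
GR = (1 − 1/5) × 4² / 16 = 0.8 × 16 / 16 = 0.8 dB.
Output = -5 − 0.8 = -5.8 dBu.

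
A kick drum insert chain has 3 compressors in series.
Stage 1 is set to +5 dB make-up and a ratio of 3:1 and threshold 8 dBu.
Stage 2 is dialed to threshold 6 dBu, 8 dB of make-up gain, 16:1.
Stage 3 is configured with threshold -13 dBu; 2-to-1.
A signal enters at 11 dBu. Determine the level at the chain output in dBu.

Stage 1: 11 dBu is 3 dB over 8 dBu; at 3:1 that becomes 1 dB over, giving 9 dBu; +5 dB make-up → 14 dBu.
Stage 2: 14 dBu is 8 dB over 6 dBu; at 16:1 that becomes 0.5 dB over, giving 6.5 dBu; +8 dB make-up → 14.5 dBu.
Stage 3: 14.5 dBu is 27.5 dB over -13 dBu; at 2:1 that becomes 13.75 dB over, giving 0.75 dBu.

0.75 dBu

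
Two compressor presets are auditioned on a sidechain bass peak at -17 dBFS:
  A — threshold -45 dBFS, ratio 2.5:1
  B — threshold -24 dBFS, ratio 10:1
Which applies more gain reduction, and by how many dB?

A: 28 dB over, compressed to 11.2 dB over, so 16.8 dB of GR.
B: 7 dB over, compressed to 0.7 dB over, so 6.3 dB of GR.
Difference: 10.5 dB in favour of A.

A, by 10.5 dB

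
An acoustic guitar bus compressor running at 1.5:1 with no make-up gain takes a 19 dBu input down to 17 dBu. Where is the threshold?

13 dBu

Let T be the threshold. Output overshoot = (input overshoot)/R, so 17 − T = (19 − T)/1.5.
1.5·(17 − T) = 19 − T → 0.5·T = 25.5 − 19 = 6.5.
T = 6.5/0.5 = 13 dBu.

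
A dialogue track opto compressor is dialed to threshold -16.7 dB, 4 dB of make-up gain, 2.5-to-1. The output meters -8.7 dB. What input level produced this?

Before make-up, the level was -8.7 − 4 = -12.7 dB.
That's 4 dB above the -16.7 dB threshold.
Input overshoot = R × output overshoot = 10 dB → input = -16.7 + 10 = -6.7 dB.

-6.7 dB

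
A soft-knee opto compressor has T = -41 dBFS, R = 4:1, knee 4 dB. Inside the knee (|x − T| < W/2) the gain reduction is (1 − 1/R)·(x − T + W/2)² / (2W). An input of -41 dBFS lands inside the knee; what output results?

-41.375 dBFS

x − T + W/2 = -41 − (-41) + 2 = 2.
GR = (1 − 1/4) × 2² / 8 = 0.75 × 4 / 8 = 0.375 dB.
Output = -41 − 0.375 = -41.375 dBFS.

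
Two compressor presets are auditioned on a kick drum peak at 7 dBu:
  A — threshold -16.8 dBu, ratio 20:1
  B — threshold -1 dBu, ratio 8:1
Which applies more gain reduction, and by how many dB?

A, by 15.61 dB

A: overshoot 23.8 dB → output overshoot 1.19 dB → GR 22.61 dB.
B: overshoot 8 dB → output overshoot 1 dB → GR 7 dB.
A applies 15.61 dB more gain reduction.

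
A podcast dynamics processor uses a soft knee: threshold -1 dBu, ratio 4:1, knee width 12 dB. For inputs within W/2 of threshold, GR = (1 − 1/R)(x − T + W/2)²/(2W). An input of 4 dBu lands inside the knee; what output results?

0.21875 dBu

x − T + W/2 = 4 − (-1) + 6 = 11.
GR = (1 − 1/4) × 11² / 24 = 0.75 × 121 / 24 = 3.78125 dB.
Output = 4 − 3.78125 = 0.21875 dBu.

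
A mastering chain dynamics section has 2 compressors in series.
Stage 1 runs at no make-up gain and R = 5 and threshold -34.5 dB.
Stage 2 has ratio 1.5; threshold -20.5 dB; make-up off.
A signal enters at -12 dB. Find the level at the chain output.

-30 dB

Stage 1: 22.5 dB above -34.5 dB, reduced 5:1 to 4.5 dB above → -30 dB.
Stage 2: below threshold (-30 ≤ -20.5); passes unchanged; output -30 dB.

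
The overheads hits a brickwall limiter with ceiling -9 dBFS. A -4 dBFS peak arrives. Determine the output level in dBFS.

-9 dBFS

At ∞:1, everything above -9 dBFS is held at the ceiling.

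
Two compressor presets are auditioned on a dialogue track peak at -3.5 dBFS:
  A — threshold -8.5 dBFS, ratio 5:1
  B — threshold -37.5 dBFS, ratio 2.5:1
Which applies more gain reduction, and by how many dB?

A: GR = 5 − 5/5 = 4 dB.
B: GR = 34 − 34/2.5 = 20.4 dB.
B reduces 16.4 dB more.

B, by 16.4 dB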